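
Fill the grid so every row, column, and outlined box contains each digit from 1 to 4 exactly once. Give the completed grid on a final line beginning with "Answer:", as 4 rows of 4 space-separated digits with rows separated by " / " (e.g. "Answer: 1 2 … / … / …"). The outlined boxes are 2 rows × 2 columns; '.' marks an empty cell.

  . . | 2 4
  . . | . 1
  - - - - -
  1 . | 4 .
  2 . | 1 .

Step 1. [r3c2∈{3}] nothing but 3 survives at r3c2. So r3c2=3.
Step 2. [r2c1∈{3,4}] 4 has one home in col 1: r2c1, so r2c1=4.
Step 3. [r1c1∈{3}] nothing but 3 survives at r1c1, so r1c1=3.
Step 4. [r1c2∈{1}] r1c2 is down to just 1. So r1c2=1.
Step 5. [r4c2∈{4}] nothing but 4 survives at r4c2 ⇒ r4c2=4.
Step 6. [r2c2∈{2}] r2c2 has the single candidate 2, so r2c2=2.
Step 7. [r4c4∈{3}] nothing but 3 survives at r4c4 ⇒ r4c4=3.
Step 8. [r3c4∈{2}] nothing but 2 survives at r3c4. So r3c4=2.
Step 9. [r2c3∈{3}] nothing but 3 survives at r2c3 ⇒ r2c3=3.

Answer: 3 1 2 4 / 4 2 3 1 / 1 3 4 2 / 2 4 1 3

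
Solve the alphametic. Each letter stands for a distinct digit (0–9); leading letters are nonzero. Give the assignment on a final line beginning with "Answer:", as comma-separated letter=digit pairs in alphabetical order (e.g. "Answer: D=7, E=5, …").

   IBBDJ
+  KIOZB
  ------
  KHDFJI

Step 1. [K] adding two 5-digit numbers gives at most 5+1 digits, and here it does — K is that final carry and must be 1, so K=1.
Step 2. [col 1: J + B ≡ I (mod 10)] no forcing yet in column 1 (carry-in 0); J=3 is free and consistent — try it. So J=3.
Step 3. [col 1: J + B ≡ I (mod 10)] column 1 (J + B ≡ I (mod 10), carry-in 0) doesn't pin I yet; pick I=8 and continue ⇒ I=8.
Step 4. [col 1: J + B ≡ I (mod 10)] from column 1 (J=3, I=8, carry-in 0, digits 1,3,8 already taken and all letters distinct): B must equal 5, so B=5.
Step 5. [col 2: D + Z ≡ J (mod 10)] D=4 is one option consistent with column 2 (D + Z ≡ J (mod 10), carry-in 0) — take it, so D=4.
Step 6. [col 2: D + Z ≡ J (mod 10)] from column 2 (D=4, J=3, carry-in 0, digits 1,3,4,5,8 already taken and all letters distinct): Z must equal 9. So Z=9.
Step 7. [col 3: B + O ≡ F (mod 10)] F=2 is one option consistent with column 3 (B + O ≡ F (mod 10), carry-in 1) — take it. So F=2.
Step 8. [col 3: B + O ≡ F (mod 10)] in column 3 we have B+O≡F with carry-in 1; given B=5, F=2 and digits 1,2,3,4,5,8,9 already taken and all letters distinct, that pins O to 6 ⇒ O=6.
Step 9. [col 5: I + K ≡ H (mod 10)] from column 5 (I=8, K=1, carry-in 1, digits 1,2,3,4,5,6,8,9 already taken and all letters distinct): H must equal 0, so H=0.

Answer: B=5, D=4, F=2, H=0, I=8, J=3, K=1, O=6, Z=9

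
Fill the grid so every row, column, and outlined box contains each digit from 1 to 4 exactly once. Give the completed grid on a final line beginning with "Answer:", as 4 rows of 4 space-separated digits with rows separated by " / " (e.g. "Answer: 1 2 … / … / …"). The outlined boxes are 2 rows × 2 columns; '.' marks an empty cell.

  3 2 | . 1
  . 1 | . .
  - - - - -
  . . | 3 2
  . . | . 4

Step 1. [r2c1∈{4}] r2c1 has the single candidate 4, so r2c1=4.
Step 2. [r4c3∈{1}] r4c3 is down to just 1, so r4c3=1.
Step 3. [r2c3∈{2}] r2c3 is down to just 2. So r2c3=2.
Step 4. [r1c3∈{4}] r1c3 has the single candidate 4, so r1c3=4.
Step 5. [r4c1∈{2}] only 2 remains possible at r4c1, so r4c1=2.
Step 6. [r3c1∈{1}] r3c1 is down to just 1, so r3c1=1.
Step 7. [r2c4∈{3}] r2c4 has the single candidate 3 ⇒ r2c4=3.
Step 8. [r3c2∈{4}] only 4 remains possible at r3c2. So r3c2=4.
Step 9. [r4c2∈{3}] r4c2 has the single candidate 3. So r4c2=3.

Answer: 3 2 4 1 / 4 1 2 3 / 1 4 3 2 / 2 3 1 4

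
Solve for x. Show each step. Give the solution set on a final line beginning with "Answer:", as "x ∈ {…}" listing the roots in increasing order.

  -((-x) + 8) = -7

Step 1. [-((-x) + 8) = -7] LHS negated; negate both sides, so neg: (-x) + 8 = 7.
Step 2. [(-x) + 8 = 7] subtract 8: x sits inside (… + 8), so sub: -x = -1.
Step 3. [-x = -1] flip signs both sides, so neg: x = 1.

Answer: x ∈ {1}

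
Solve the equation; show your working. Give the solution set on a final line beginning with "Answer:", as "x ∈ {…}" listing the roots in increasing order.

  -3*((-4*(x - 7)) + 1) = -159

Step 1. [-3*((-4*(x - 7)) + 1) = -159] LHS = -3·(…); ÷-3 both sides, so div: (-4*(x - 7)) + 1 = 53.
Step 2. [(-4*(x - 7)) + 1 = 53] peel the +1: subtract 1 from each side. So sub: -4*(x - 7) = 52.
Step 3. [-4*(x - 7) = 52] LHS = -4·(…); ÷-4 both sides, so div: x - 7 = -13.
Step 4. [x - 7 = -13] the outer -7 inverts by adding 7, so sub: x = -6.

Answer: x ∈ {-6}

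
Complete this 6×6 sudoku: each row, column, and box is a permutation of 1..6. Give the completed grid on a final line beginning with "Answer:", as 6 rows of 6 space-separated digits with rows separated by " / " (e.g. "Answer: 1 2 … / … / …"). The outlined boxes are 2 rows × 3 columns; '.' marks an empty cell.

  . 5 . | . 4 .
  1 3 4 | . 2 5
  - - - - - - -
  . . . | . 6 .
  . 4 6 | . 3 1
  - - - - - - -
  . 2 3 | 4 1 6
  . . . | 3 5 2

Step 1. [r3c3∈{1,2,5}] across col 3, 5 lands solely at r3c3, so r3c3=5.
Step 2. [r1c1∈{2,6}] r1c1 is the only open cell in box 1 admitting 6. So r1c1=6.
Step 3. [r3c4∈{2}] r3c4 has the single candidate 2 ⇒ r3c4=2.
Step 4. [r3c2∈{1}] r3c2's peers cover all but 1 ⇒ r3c2=1.
Step 5. [r6c1∈{4}] r6c1 has the single candidate 4, so r6c1=4.
Step 6. [r2c4∈{6}] r2c4 has the single candidate 6. So r2c4=6.
Step 7. [r6c3∈{1}] only 1 remains possible at r6c3, so r6c3=1.
Step 8. [r1c6∈{3}] only 3 remains possible at r1c6, so r1c6=3.
Step 9. [r5c1∈{5}] r5c1 has the single candidate 5 ⇒ r5c1=5.
Step 10. [r3c6∈{4}] nothing but 4 survives at r3c6, so r3c6=4.
Step 11. [r4c4∈{5}] only 5 remains possible at r4c4. So r4c4=5.
Step 12. [r6c2∈{6}] nothing but 6 survives at r6c2, so r6c2=6.
Step 13. [r1c4∈{1}] only 1 remains possible at r1c4, so r1c4=1.
Step 14. [r3c1∈{3}] r3c1's peers cover all but 3. So r3c1=3.
Step 15. [r1c3∈{2}] r1c3 has the single candidate 2 ⇒ r1c3=2.
Step 16. [r4c1∈{2}] r4c1's peers cover all but 2 ⇒ r4c1=2.

Answer: 6 5 2 1 4 3 / 1 3 4 6 2 5 / 3 1 5 2 6 4 / 2 4 6 5 3 1 / 5 2 3 4 1 6 / 4 6 1 3 5 2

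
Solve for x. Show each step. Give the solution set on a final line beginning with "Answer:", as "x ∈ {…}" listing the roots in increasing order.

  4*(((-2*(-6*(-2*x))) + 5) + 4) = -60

Step 1. [4*(((-2*(-6*(-2*x))) + 5) + 4) = -60] leading coefficient 4: divide by 4, so div: ((-2*(-6*(-2*x))) + 5) + 4 = -15.
Step 2. [((-2*(-6*(-2*x))) + 5) + 4 = -15] peel the +4: subtract 4 from each side ⇒ sub: (-2*(-6*(-2*x))) + 5 = -19.
Step 3. [(-2*(-6*(-2*x))) + 5 = -19] +5 is outermost — subtract 5 both sides ⇒ sub: -2*(-6*(-2*x)) = -24.
Step 4. [-2*(-6*(-2*x)) = -24] -2 out front; divide by -2, so div: -6*(-2*x) = 12.
Step 5. [-6*(-2*x) = 12] leading coefficient -6: divide by -6 ⇒ div: -2*x = -2.
Step 6. [-2*x = -2] divide by the outer -2 ⇒ div: x = 1.

Answer: x ∈ {1}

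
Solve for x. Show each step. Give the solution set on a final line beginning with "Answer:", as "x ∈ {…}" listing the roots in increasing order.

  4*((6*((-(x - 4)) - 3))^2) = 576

Step 1. [4*((6*((-(x - 4)) - 3))^2) = 576] 4·(inner) — divide through by 4. So div: (6*((-(x - 4)) - 3))^2 = 144.
Step 2. [(6*((-(x - 4)) - 3))^2 = 144] √ both sides: 144 ≥ 0 gives two branches, so sqrt: 6*((-(x - 4)) - 3) = 12 or -12.
Step 3. [6*((-(x - 4)) - 3) = 12 or -12] 6 out front; divide by 6 ⇒ div: (-(x - 4)) - 3 = 2 or -2.
Step 4. [(-(x - 4)) - 3 = 2 or -2] -3 is outermost — add 3 both sides. So sub: -(x - 4) = 5 or 1.
Step 5. [-(x - 4) = 5 or 1] LHS negated; negate both sides ⇒ neg: x - 4 = -5 or -1.
Step 6. [x - 4 = -5 or -1] 4 comes off first (add 4) ⇒ sub: x = -1 or 3.

Answer: x ∈ {-1, 3}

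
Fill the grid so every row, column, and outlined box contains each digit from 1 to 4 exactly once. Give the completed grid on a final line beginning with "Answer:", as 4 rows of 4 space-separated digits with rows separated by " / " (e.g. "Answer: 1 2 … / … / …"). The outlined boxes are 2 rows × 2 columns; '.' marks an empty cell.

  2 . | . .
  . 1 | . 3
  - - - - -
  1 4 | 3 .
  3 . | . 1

Step 1. [r4c3∈{2,4}] 4 has one home in row 4: r4c3, so r4c3=4.
Step 2. [r4c2∈{2}] r4c2 has the single candidate 2. So r4c2=2.
Step 3. [r2c1∈{4}] r2c1's peers cover all but 4. So r2c1=4.
Step 4. [r3c4∈{2}] r3c4 is down to just 2. So r3c4=2.
Step 5. [r2c3∈{2}] r2c3 is down to just 2. So r2c3=2.
Step 6. [r1c4∈{4}] r1c4's peers cover all but 4. So r1c4=4.
Step 7. [r1c3∈{1}] only 1 remains possible at r1c3. So r1c3=1.
Step 8. [r1c2∈{3}] r1c2 is down to just 3 ⇒ r1c2=3.

Answer: 2 3 1 4 / 4 1 2 3 / 1 4 3 2 / 3 2 4 1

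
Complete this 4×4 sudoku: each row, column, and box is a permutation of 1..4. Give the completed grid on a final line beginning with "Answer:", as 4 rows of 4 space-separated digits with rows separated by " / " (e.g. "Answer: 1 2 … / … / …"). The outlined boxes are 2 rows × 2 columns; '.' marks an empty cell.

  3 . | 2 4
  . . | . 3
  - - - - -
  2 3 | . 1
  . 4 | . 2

Step 1. [r1c2∈{1}] r1c2's peers cover all but 1. So r1c2=1.
Step 2. [r4c3∈{3}] r4c3 has the single candidate 3, so r4c3=3.
Step 3. [r2c1∈{4}] r2c1 has the single candidate 4, so r2c1=4.
Step 4. [r4c1∈{1}] r4c1 has the single candidate 1 ⇒ r4c1=1.
Step 5. [r3c3∈{4}] r3c3 has the single candidate 4, so r3c3=4.
Step 6. [r2c2∈{2}] r2c2 has the single candidate 2, so r2c2=2.
Step 7. [r2c3∈{1}] r2c3 is down to just 1 ⇒ r2c3=1.

Answer: 3 1 2 4 / 4 2 1 3 / 2 3 4 1 / 1 4 3 2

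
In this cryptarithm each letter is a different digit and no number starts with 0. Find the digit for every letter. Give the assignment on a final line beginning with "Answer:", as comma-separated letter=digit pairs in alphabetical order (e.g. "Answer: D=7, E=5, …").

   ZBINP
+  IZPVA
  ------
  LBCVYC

Step 1. [col 1: P + A ≡ C (mod 10)] several values work for P in column 1 (P + A ≡ C (mod 10), carry-in 0); try P=7 ⇒ P=7.
Step 2. [col 1: P + A ≡ C (mod 10)] column 1 (P + A ≡ C (mod 10), carry-in 0) doesn't pin A yet; pick A=2 and continue, so A=2.
Step 3. [L] adding two 5-digit numbers gives at most 5+1 digits, and here it does — L is that final carry and must be 1. So L=1.
Step 4. [col 1: P + A ≡ C (mod 10)] in column 1 we have P+A≡C with carry-in 0; given P=7, A=2 and digits 1,2,7 already taken and all letters distinct, that pins C to 9. So C=9.
Step 5. [col 2: N + V ≡ Y (mod 10)] N=4 is one option consistent with column 2 (N + V ≡ Y (mod 10), carry-in 0) — take it, so N=4.
Step 6. [col 2: N + V ≡ Y (mod 10)] column 2 reads N+V+carry(0)=Y with N=4; with digits 1,2,4,7,9 already taken and all letters distinct, the only value for Y is 0 ⇒ Y=0.
Step 7. [col 2: N + V ≡ Y (mod 10)] in column 2 we have N+V≡Y with carry-in 0; given N=4, Y=0 and digits 0,1,2,4,7,9 already taken and all letters distinct, that pins V to 6. So V=6.
Step 8. [col 3: I + P ≡ V (mod 10)] column 3: given P=7, V=6, carry-in 1, and digits 0,1,2,4,6,7,9 already taken and all letters distinct, I+P≡V (mod 10) forces I=8, so I=8.
Step 9. [col 4: B + Z ≡ C (mod 10)] several values work for Z in column 4 (B + Z ≡ C (mod 10), carry-in 1); try Z=5 ⇒ Z=5.
Step 10. [col 4: B + Z ≡ C (mod 10)] column 4 reads B+Z+carry(1)=C with Z=5, C=9; with digits 0,1,2,4,5,6,7,8,9 already taken and all letters distinct, the only value for B is 3. So B=3.

Answer: A=2, B=3, C=9, I=8, L=1, N=4, P=7, V=6, Y=0, Z=5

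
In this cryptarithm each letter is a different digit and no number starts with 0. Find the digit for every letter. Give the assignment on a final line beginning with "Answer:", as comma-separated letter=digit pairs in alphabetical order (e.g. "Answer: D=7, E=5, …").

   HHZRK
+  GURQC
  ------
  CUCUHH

Step 1. [col 1: K + C ≡ H (mod 10)] C=1 is one option consistent with column 1 (K + C ≡ H (mod 10), carry-in 0) — take it, so C=1.
Step 2. [col 1: K + C ≡ H (mod 10)] K=6 is one option consistent with column 1 (K + C ≡ H (mod 10), carry-in 0) — take it ⇒ K=6.
Step 3. [col 1: K + C ≡ H (mod 10)] in column 1 we have K+C≡H with carry-in 0; given K=6, C=1 and digits 1,6 already taken and all letters distinct, that pins H to 7 ⇒ H=7.
Step 4. [col 2: R + Q ≡ H (mod 10)] no forcing yet in column 2 (carry-in 0); R=8 is free and consistent — try it ⇒ R=8.
Step 5. [col 2: R + Q ≡ H (mod 10)] column 2: given R=8, H=7, carry-in 0, and digits 1,6,7,8 already taken and all letters distinct, R+Q≡H (mod 10) forces Q=9, so Q=9.
Step 6. [col 3: Z + R ≡ U (mod 10)] no forcing yet in column 3 (carry-in 1); Z=4 is free and consistent — try it ⇒ Z=4.
Step 7. [col 3: Z + R ≡ U (mod 10)] from column 3 (Z=4, R=8, carry-in 1, digits 1,4,6,7,8,9 already taken and all letters distinct): U must equal 3. So U=3.
Step 8. [col 5: H + G ≡ U (mod 10)] from column 5 (H=7, U=3, carry-in 1, digits 1,3,4,6,7,8,9 already taken and all letters distinct): G must equal 5. So G=5.

Answer: C=1, G=5, H=7, K=6, Q=9, R=8, U=3, Z=4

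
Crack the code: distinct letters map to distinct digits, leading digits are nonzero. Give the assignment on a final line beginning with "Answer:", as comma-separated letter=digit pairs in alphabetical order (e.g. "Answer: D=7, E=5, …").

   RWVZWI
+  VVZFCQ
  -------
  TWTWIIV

Step 1. [col 1: I + Q ≡ V (mod 10)] several values work for I in column 1 (I + Q ≡ V (mod 10), carry-in 0); try I=8. So I=8.
Step 2. [col 1: I + Q ≡ V (mod 10)] no forcing yet in column 1 (carry-in 0); V=7 is free and consistent — try it. So V=7.
Step 3. [T] the sum has 7 digits but both addends have 6; that extra leading digit T is the final carry, namely 1. So T=1.
Step 4. [col 1: I + Q ≡ V (mod 10)] column 1 reads I+Q+carry(0)=V with I=8, V=7; with digits 1,7,8 already taken and all letters distinct, the only value for Q is 9 ⇒ Q=9.
Step 5. [col 2: W + C ≡ I (mod 10)] several values work for W in column 2 (W + C ≡ I (mod 10), carry-in 1); try W=3, so W=3.
Step 6. [col 2: W + C ≡ I (mod 10)] in column 2 we have W+C≡I with carry-in 1; given W=3, I=8 and digits 1,3,7,8,9 already taken and all letters distinct, that pins C to 4. So C=4.
Step 7. [col 3: Z + F ≡ I (mod 10)] column 3 (Z + F ≡ I (mod 10), carry-in 0) doesn't pin F yet; pick F=2 and continue. So F=2.
Step 8. [col 3: Z + F ≡ I (mod 10)] column 3 reads Z+F+carry(0)=I with F=2, I=8; with digits 1,2,3,4,7,8,9 already taken and all letters distinct, the only value for Z is 6 ⇒ Z=6.
Step 9. [col 6: R + V ≡ W (mod 10)] column 6 reads R+V+carry(1)=W with V=7, W=3; with digits 1,2,3,4,6,7,8,9 already taken and all letters distinct, the only value for R is 5, so R=5.

Answer: C=4, F=2, I=8, Q=9, R=5, T=1, V=7, W=3, Z=6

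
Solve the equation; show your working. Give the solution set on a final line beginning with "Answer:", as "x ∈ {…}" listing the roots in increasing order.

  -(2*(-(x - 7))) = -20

Step 1. [-(2*(-(x - 7))) = -20] LHS negated; negate both sides. So neg: 2*(-(x - 7)) = 20.
Step 2. [2*(-(x - 7)) = 20] divide by the outer 2, so div: -(x - 7) = 10.
Step 3. [-(x - 7) = 10] leading − — multiply by −1 ⇒ neg: x - 7 = -10.
Step 4. [x - 7 = -10] peel the -7: add 7 from each side. So sub: x = -3.

Answer: x ∈ {-3}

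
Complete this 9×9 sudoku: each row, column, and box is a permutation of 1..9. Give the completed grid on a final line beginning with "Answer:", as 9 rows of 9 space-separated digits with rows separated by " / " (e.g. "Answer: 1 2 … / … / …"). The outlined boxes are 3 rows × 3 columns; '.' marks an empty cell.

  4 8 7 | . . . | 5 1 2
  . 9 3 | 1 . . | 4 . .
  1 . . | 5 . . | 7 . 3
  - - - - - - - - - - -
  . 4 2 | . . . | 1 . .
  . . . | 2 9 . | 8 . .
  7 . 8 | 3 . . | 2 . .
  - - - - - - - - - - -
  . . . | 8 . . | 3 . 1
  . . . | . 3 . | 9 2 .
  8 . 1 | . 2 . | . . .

Step 1. [r1c5∈{6}] nothing but 6 survives at r1c5, so r1c5=6.
Step 2. [r9c7∈{6}] r9c7 is down to just 6 ⇒ r9c7=6.
Step 3. [r2c1∈{2,5,6}] r2c1 is the only open cell in row 2 admitting 5, so r2c1=5.
Step 4. [r8c1∈{6}] r8c1 has the single candidate 6, so r8c1=6.
Step 5. [r7c6∈{4,5,6,7,9}] 6 has one home in row 7: r7c6 ⇒ r7c6=6.
Step 6. [r3c8∈{6,8,9}] in box 3, 9 fits only at r3c8. So r3c8=9.
Step 7. [r8c6∈{1,4,5,7}] across row 8, 1 lands solely at r8c6 ⇒ r8c6=1.
Step 8. [r6c9∈{4,5,6,9}] r6c9 is the only open cell in row 6 admitting 9 ⇒ r6c9=9.
Step 9. [r8c9∈{4,5,7,8}] 8 has one home in row 8: r8c9. So r8c9=8.
Step 10. [r5c2∈{1,3,5,6}] in row 5, 1 fits only at r5c2, so r5c2=1.
Step 11. [r3c2∈{2,6}] r3c2 is the only open cell in box 1 admitting 2 ⇒ r3c2=2.
Step 12. [r2c9∈{6}] r2c9's peers cover all but 6 ⇒ r2c9=6.
Step 13. [r6c2∈{5,6}] across col 2, 6 lands solely at r6c2 ⇒ r6c2=6.
Step 14. [r5c8∈{3,4,5,6,7}] row 5 places 6 nowhere but r5c8, so r5c8=6.
Step 15. [r5c3∈{5}] nothing but 5 survives at r5c3 ⇒ r5c3=5.
Step 16. [r8c2∈{5,7}] r8c2 is the only open cell in row 8 admitting 5, so r8c2=5.
Step 17. [r8c4∈{4,7}] 7 has one home in row 8: r8c4 ⇒ r8c4=7.
Step 18. [r9c4∈{4,9}] across col 4, 4 lands solely at r9c4 ⇒ r9c4=4.
Step 19. [r7c5∈{5}] only 5 remains possible at r7c5, so r7c5=5.
Step 20. [r5c9∈{4,7}] col 9 places 4 nowhere but r5c9. So r5c9=4.
Step 21. [r6c8∈{5}] nothing but 5 survives at r6c8. So r6c8=5.
Step 22. [r9c8∈{7}] r9c8's peers cover all but 7, so r9c8=7.
Step 23. [r5c6∈{7}] r5c6 has the single candidate 7 ⇒ r5c6=7.
Step 24. [r4c5∈{8}] nothing but 8 survives at r4c5 ⇒ r4c5=8.
Step 25. [r3c5∈{4}] only 4 remains possible at r3c5. So r3c5=4.
Step 26. [r7c3∈{4,9}] in col 3, 9 fits only at r7c3. So r7c3=9.
Step 27. [r1c4∈{9}] only 9 remains possible at r1c4, so r1c4=9.
Step 28. [r5c1∈{3}] nothing but 3 survives at r5c1. So r5c1=3.
Step 29. [r2c6∈{2,8}] across row 2, 2 lands solely at r2c6, so r2c6=2.
Step 30. [r7c8∈{4}] r7c8's peers cover all but 4 ⇒ r7c8=4.
Step 31. [r2c8∈{8}] r2c8's peers cover all but 8 ⇒ r2c8=8.
Step 32. [r9c9∈{5}] only 5 remains possible at r9c9, so r9c9=5.
Step 33. [r4c1∈{9}] r4c1 has the single candidate 9 ⇒ r4c1=9.
Step 34. [r4c9∈{7}] r4c9's peers cover all but 7. So r4c9=7.
Step 35. [r6c6∈{4}] r6c6 has the single candidate 4, so r6c6=4.
Step 36. [r1c6∈{3}] r1c6 is down to just 3 ⇒ r1c6=3.
Step 37. [r9c2∈{3}] r9c2 is down to just 3. So r9c2=3.
Step 38. [r4c8∈{3}] nothing but 3 survives at r4c8, so r4c8=3.
Step 39. [r3c3∈{6}] r3c3's peers cover all but 6. So r3c3=6.
Step 40. [r8c3∈{4}] nothing but 4 survives at r8c3. So r8c3=4.
Step 41. [r6c5∈{1}] only 1 remains possible at r6c5, so r6c5=1.
Step 42. [r7c1∈{2}] r7c1 is down to just 2, so r7c1=2.
Step 43. [r4c4∈{6}] nothing but 6 survives at r4c4. So r4c4=6.
Step 44. [r7c2∈{7}] r7c2 has the single candidate 7. So r7c2=7.
Step 45. [r4c6∈{5}] r4c6's peers cover all but 5. So r4c6=5.
Step 46. [r9c6∈{9}] only 9 remains possible at r9c6 ⇒ r9c6=9.
Step 47. [r2c5∈{7}] r2c5's peers cover all but 7, so r2c5=7.
Step 48. [r3c6∈{8}] nothing but 8 survives at r3c6. So r3c6=8.

Answer: 4 8 7 9 6 3 5 1 2 / 5 9 3 1 7 2 4 8 6 / 1 2 6 5 4 8 7 9 3 / 9 4 2 6 8 5 1 3 7 / 3 1 5 2 9 7 8 6 4 / 7 6 8 3 1 4 2 5 9 / 2 7 9 8 5 6 3 4 1 / 6 5 4 7 3 1 9 2 8 / 8 3 1 4 2 9 6 7 5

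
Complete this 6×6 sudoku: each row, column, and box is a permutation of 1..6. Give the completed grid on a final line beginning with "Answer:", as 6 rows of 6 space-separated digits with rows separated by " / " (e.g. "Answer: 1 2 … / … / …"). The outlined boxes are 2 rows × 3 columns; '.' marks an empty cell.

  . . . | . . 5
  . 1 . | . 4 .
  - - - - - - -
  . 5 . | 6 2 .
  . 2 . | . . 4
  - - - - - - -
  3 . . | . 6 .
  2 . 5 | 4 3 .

Step 1. [r5c3∈{1,4}] across box 5, 1 lands solely at r5c3, so r5c3=1.
Step 2. [r1c2∈{3,4,6}] in col 2, 3 fits only at r1c2 ⇒ r1c2=3.
Step 3. [r2c6∈{2,3,6}] 6 has one home in col 6: r2c6, so r2c6=6.
Step 4. [r3c6∈{1,3}] in col 6, 3 fits only at r3c6, so r3c6=3.
Step 5. [r2c3∈{2}] r2c3 has the single candidate 2, so r2c3=2.
Step 6. [r1c5∈{1}] r1c5 has the single candidate 1 ⇒ r1c5=1.
Step 7. [r3c1∈{1,4}] row 3 places 1 nowhere but r3c1. So r3c1=1.
Step 8. [r5c4∈{2,5}] in row 5, 5 fits only at r5c4 ⇒ r5c4=5.
Step 9. [r1c1∈{4,6}] 4 has one home in col 1: r1c1 ⇒ r1c1=4.
Step 10. [r4c3∈{3,6}] row 4 places 3 nowhere but r4c3 ⇒ r4c3=3.
Step 11. [r5c2∈{4}] only 4 remains possible at r5c2, so r5c2=4.
Step 12. [r1c4∈{2}] r1c4 has the single candidate 2, so r1c4=2.
Step 13. [r4c5∈{5}] r4c5's peers cover all but 5, so r4c5=5.
Step 14. [r6c2∈{6}] r6c2 has the single candidate 6, so r6c2=6.
Step 15. [r2c4∈{3}] r2c4's peers cover all but 3, so r2c4=3.
Step 16. [r1c3∈{6}] r1c3 is down to just 6 ⇒ r1c3=6.
Step 17. [r6c6∈{1}] only 1 remains possible at r6c6. So r6c6=1.
Step 18. [r2c1∈{5}] nothing but 5 survives at r2c1, so r2c1=5.
Step 19. [r4c4∈{1}] r4c4 has the single candidate 1. So r4c4=1.
Step 20. [r4c1∈{6}] only 6 remains possible at r4c1. So r4c1=6.
Step 21. [r5c6∈{2}] r5c6's peers cover all but 2 ⇒ r5c6=2.
Step 22. [r3c3∈{4}] r3c3's peers cover all but 4. So r3c3=4.

Answer: 4 3 6 2 1 5 / 5 1 2 3 4 6 / 1 5 4 6 2 3 / 6 2 3 1 5 4 / 3 4 1 5 6 2 / 2 6 5 4 3 1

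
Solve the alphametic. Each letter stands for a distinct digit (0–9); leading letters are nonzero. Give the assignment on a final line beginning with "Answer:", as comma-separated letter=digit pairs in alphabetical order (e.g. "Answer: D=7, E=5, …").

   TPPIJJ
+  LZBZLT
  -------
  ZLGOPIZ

Step 1. [col 1: J + T ≡ Z (mod 10)] several values work for Z in column 1 (J + T ≡ Z (mod 10), carry-in 0); try Z=1. So Z=1.
Step 2. [col 1: J + T ≡ Z (mod 10)] several values work for T in column 1 (J + T ≡ Z (mod 10), carry-in 0); try T=9. So T=9.
Step 3. [col 1: J + T ≡ Z (mod 10)] from column 1 (T=9, Z=1, carry-in 0, digits 1,9 already taken and all letters distinct): J must equal 2, so J=2.
Step 4. [col 2: J + L ≡ I (mod 10)] L=4 is one option consistent with column 2 (J + L ≡ I (mod 10), carry-in 1) — take it, so L=4.
Step 5. [col 2: J + L ≡ I (mod 10)] in column 2 we have J+L≡I with carry-in 1; given J=2, L=4 and digits 1,2,4,9 already taken and all letters distinct, that pins I to 7, so I=7.
Step 6. [col 3: I + Z ≡ P (mod 10)] from column 3 (I=7, Z=1, carry-in 0, digits 1,2,4,7,9 already taken and all letters distinct): P must equal 8, so P=8.
Step 7. [col 4: P + B ≡ O (mod 10)] in column 4 we have P+B≡O with carry-in 0; given P=8 and digits 1,2,4,7,8,9 already taken and all letters distinct, that pins O to 3 ⇒ O=3.
Step 8. [col 4: P + B ≡ O (mod 10)] column 4: given P=8, O=3, carry-in 0, and digits 1,2,3,4,7,8,9 already taken and all letters distinct, P+B≡O (mod 10) forces B=5. So B=5.
Step 9. [col 5: P + Z ≡ G (mod 10)] from column 5 (P=8, Z=1, carry-in 1, digits 1,2,3,4,5,7,8,9 already taken and all letters distinct): G must equal 0, so G=0.

Answer: B=5, G=0, I=7, J=2, L=4, O=3, P=8, T=9, Z=1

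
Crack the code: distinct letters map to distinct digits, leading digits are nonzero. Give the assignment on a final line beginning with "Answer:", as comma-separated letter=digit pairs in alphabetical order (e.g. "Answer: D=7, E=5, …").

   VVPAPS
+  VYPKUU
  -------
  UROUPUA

Step 1. [col 1: S + U ≡ A (mod 10)] S=7 is one option consistent with column 1 (S + U ≡ A (mod 10), carry-in 0) — take it, so S=7.
Step 2. [col 1: S + U ≡ A (mod 10)] no forcing yet in column 1 (carry-in 0); U=1 is free and consistent — try it. So U=1.
Step 3. [col 1: S + U ≡ A (mod 10)] column 1: given S=7, U=1, carry-in 0, and digits 1,7 already taken and all letters distinct, S+U≡A (mod 10) forces A=8 ⇒ A=8.
Step 4. [col 2: P + U ≡ U (mod 10)] column 2: given U=1, carry-in 0, and digits 1,7,8 already taken and all letters distinct, P+U≡U (mod 10) forces P=0. So P=0.
Step 5. [col 3: A + K ≡ P (mod 10)] column 3: given A=8, P=0, carry-in 0, and digits 0,1,7,8 already taken and all letters distinct, A+K≡P (mod 10) forces K=2, so K=2.
Step 6. [col 5: V + Y ≡ O (mod 10)] no forcing yet in column 5 (carry-in 0); Y=9 is free and consistent — try it, so Y=9.
Step 7. [col 5: V + Y ≡ O (mod 10)] O=5 is one option consistent with column 5 (V + Y ≡ O (mod 10), carry-in 0) — take it, so O=5.
Step 8. [col 5: V + Y ≡ O (mod 10)] from column 5 (Y=9, O=5, carry-in 0, digits 0,1,2,5,7,8,9 already taken and all letters distinct): V must equal 6, so V=6.
Step 9. [col 6: V + V ≡ R (mod 10)] from column 6 (V=6, carry-in 1, digits 0,1,2,5,6,7,8,9 already taken and all letters distinct): R must equal 3 ⇒ R=3.

Answer: A=8, K=2, O=5, P=0, R=3, S=7, U=1, V=6, Y=9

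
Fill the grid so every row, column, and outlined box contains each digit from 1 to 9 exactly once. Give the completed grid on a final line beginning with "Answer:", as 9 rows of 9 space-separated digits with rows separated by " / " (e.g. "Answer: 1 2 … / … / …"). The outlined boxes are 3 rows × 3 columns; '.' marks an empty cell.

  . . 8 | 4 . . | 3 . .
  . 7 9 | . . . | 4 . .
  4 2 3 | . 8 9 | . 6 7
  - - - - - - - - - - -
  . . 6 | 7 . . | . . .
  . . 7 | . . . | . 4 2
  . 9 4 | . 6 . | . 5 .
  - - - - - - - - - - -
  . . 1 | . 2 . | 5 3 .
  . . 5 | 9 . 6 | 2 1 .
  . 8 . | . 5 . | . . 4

Step 1. [r3c7∈{1}] r3c7's peers cover all but 1. So r3c7=1.
Step 2. [r7c9∈{6,8,9}] across col 9, 6 lands solely at r7c9 ⇒ r7c9=6.
Step 3. [r9c1∈{2,3,6,7,9}] 6 has one home in row 9: r9c1, so r9c1=6.
Step 4. [r3c4∈{5}] r3c4 is down to just 5 ⇒ r3c4=5.
Step 5. [r7c4∈{8}] only 8 remains possible at r7c4. So r7c4=8.
Step 6. [r8c9∈{8}] r8c9's peers cover all but 8. So r8c9=8.
Step 7. [r2c4∈{1,2,3,6}] across row 2, 6 lands solely at r2c4, so r2c4=6.
Step 8. [r6c4∈{1,2,3}] r6c4 is the only open cell in col 4 admitting 2 ⇒ r6c4=2.
Step 9. [r4c1∈{1,2,3,5,8}] r4c1 is the only open cell in row 4 admitting 2, so r4c1=2.
Step 10. [r9c8∈{7,9}] 7 has one home in col 8: r9c8, so r9c8=7.
Step 11. [r5c7∈{6,8,9}] r5c7 is the only open cell in row 5 admitting 6 ⇒ r5c7=6.
Step 12. [r5c5∈{1,3,9}] r5c5 is the only open cell in row 5 admitting 9 ⇒ r5c5=9.
Step 13. [r2c8∈{2,8}] r2c8 is the only open cell in row 2 admitting 8, so r2c8=8.
Step 14. [r2c6∈{1,2,3}] in row 2, 2 fits only at r2c6. So r2c6=2.
Step 15. [r4c8∈{9}] nothing but 9 survives at r4c8. So r4c8=9.
Step 16. [r2c5∈{1,3}] across row 2, 3 lands solely at r2c5, so r2c5=3.
Step 17. [r2c1∈{1,5}] 1 has one home in row 2: r2c1. So r2c1=1.
Step 18. [r1c1∈{5}] nothing but 5 survives at r1c1, so r1c1=5.
Step 19. [r4c7∈{8}] r4c7's peers cover all but 8 ⇒ r4c7=8.
Step 20. [r7c2∈{4}] r7c2 is down to just 4, so r7c2=4.
Step 21. [r4c6∈{1,3,4,5}] 4 has one home in col 6: r4c6 ⇒ r4c6=4.
Step 22. [r4c5∈{1}] r4c5's peers cover all but 1. So r4c5=1.
Step 23. [r5c4∈{3}] only 3 remains possible at r5c4 ⇒ r5c4=3.
Step 24. [r7c6∈{7}] r7c6's peers cover all but 7, so r7c6=7.
Step 25. [r6c6∈{8}] r6c6 is down to just 8 ⇒ r6c6=8.
Step 26. [r6c1∈{3}] r6c1 is down to just 3. So r6c1=3.
Step 27. [r1c6∈{1}] r1c6 is down to just 1, so r1c6=1.
Step 28. [r4c2∈{5}] nothing but 5 survives at r4c2 ⇒ r4c2=5.
Step 29. [r1c9∈{9}] r1c9 is down to just 9. So r1c9=9.
Step 30. [r5c6∈{5}] only 5 remains possible at r5c6 ⇒ r5c6=5.
Step 31. [r1c2∈{6}] r1c2 has the single candidate 6, so r1c2=6.
Step 32. [r9c6∈{3}] r9c6 has the single candidate 3 ⇒ r9c6=3.
Step 33. [r8c2∈{3}] only 3 remains possible at r8c2 ⇒ r8c2=3.
Step 34. [r8c1∈{7}] r8c1 has the single candidate 7, so r8c1=7.
Step 35. [r9c4∈{1}] r9c4's peers cover all but 1. So r9c4=1.
Step 36. [r7c1∈{9}] only 9 remains possible at r7c1, so r7c1=9.
Step 37. [r4c9∈{3}] r4c9 is down to just 3. So r4c9=3.
Step 38. [r8c5∈{4}] nothing but 4 survives at r8c5. So r8c5=4.
Step 39. [r1c8∈{2}] r1c8 is down to just 2. So r1c8=2.
Step 40. [r6c7∈{7}] only 7 remains possible at r6c7. So r6c7=7.
Step 41. [r6c9∈{1}] nothing but 1 survives at r6c9 ⇒ r6c9=1.
Step 42. [r9c3∈{2}] r9c3 has the single candidate 2 ⇒ r9c3=2.
Step 43. [r5c2∈{1}] r5c2 has the single candidate 1 ⇒ r5c2=1.
Step 44. [r1c5∈{7}] only 7 remains possible at r1c5 ⇒ r1c5=7.
Step 45. [r9c7∈{9}] r9c7 is down to just 9, so r9c7=9.
Step 46. [r5c1∈{8}] nothing but 8 survives at r5c1. So r5c1=8.
Step 47. [r2c9∈{5}] r2c9's peers cover all but 5. So r2c9=5.

Answer: 5 6 8 4 7 1 3 2 9 / 1 7 9 6 3 2 4 8 5 / 4 2 3 5 8 9 1 6 7 / 2 5 6 7 1 4 8 9 3 / 8 1 7 3 9 5 6 4 2 / 3 9 4 2 6 8 7 5 1 / 9 4 1 8 2 7 5 3 6 / 7 3 5 9 4 6 2 1 8 / 6 8 2 1 5 3 9 7 4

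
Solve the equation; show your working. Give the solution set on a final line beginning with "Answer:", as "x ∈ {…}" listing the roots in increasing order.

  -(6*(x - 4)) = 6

Step 1. [-(6*(x - 4)) = 6] flip signs both sides ⇒ neg: 6*(x - 4) = -6.
Step 2. [6*(x - 4) = -6] 6 out front; divide by 6. So div: x - 4 = -1.
Step 3. [x - 4 = -1] peel the -4: add 4 from each side, so sub: x = 3.

Answer: x ∈ {3}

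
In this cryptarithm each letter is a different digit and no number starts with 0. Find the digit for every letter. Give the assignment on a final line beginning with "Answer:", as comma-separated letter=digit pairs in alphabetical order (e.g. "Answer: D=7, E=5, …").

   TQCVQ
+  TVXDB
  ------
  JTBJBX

Step 1. [J] the sum has 6 digits but both addends have 5; that extra leading digit J is the final carry, namely 1 ⇒ J=1.
Step 2. [col 1: Q + B ≡ X (mod 10)] Q=5 is one option consistent with column 1 (Q + B ≡ X (mod 10), carry-in 0) — take it, so Q=5.
Step 3. [col 1: Q + B ≡ X (mod 10)] no forcing yet in column 1 (carry-in 0); X=8 is free and consistent — try it. So X=8.
Step 4. [col 1: Q + B ≡ X (mod 10)] column 1 reads Q+B+carry(0)=X with Q=5, X=8; with digits 1,5,8 already taken and all letters distinct, the only value for B is 3 ⇒ B=3.
Step 5. [col 2: V + D ≡ B (mod 10)] column 2 (V + D ≡ B (mod 10), carry-in 0) doesn't pin D yet; pick D=6 and continue. So D=6.
Step 6. [col 2: V + D ≡ B (mod 10)] column 2 reads V+D+carry(0)=B with D=6, B=3; with digits 1,3,5,6,8 already taken and all letters distinct, the only value for V is 7, so V=7.
Step 7. [col 3: C + X ≡ J (mod 10)] in column 3 we have C+X≡J with carry-in 1; given X=8, J=1 and digits 1,3,5,6,7,8 already taken and all letters distinct, that pins C to 2, so C=2.
Step 8. [col 5: T + T ≡ T (mod 10)] from column 5 (nothing yet, carry-in 1, digits 1,2,3,5,6,7,8 already taken and all letters distinct): T must equal 9 ⇒ T=9.

Answer: B=3, C=2, D=6, J=1, Q=5, T=9, V=7, X=8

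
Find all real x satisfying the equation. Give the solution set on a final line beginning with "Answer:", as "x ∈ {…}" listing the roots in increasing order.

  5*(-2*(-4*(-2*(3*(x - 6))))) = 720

Step 1. [5*(-2*(-4*(-2*(3*(x - 6))))) = 720] divide by the outer 5. So div: -2*(-4*(-2*(3*(x - 6)))) = 144.
Step 2. [-2*(-4*(-2*(3*(x - 6)))) = 144] LHS = -2·(…); ÷-2 both sides. So div: -4*(-2*(3*(x - 6))) = -72.
Step 3. [-4*(-2*(3*(x - 6))) = -72] -4·(inner) — divide through by -4. So div: -2*(3*(x - 6)) = 18.
Step 4. [-2*(3*(x - 6)) = 18] divide by the outer -2 ⇒ div: 3*(x - 6) = -9.
Step 5. [3*(x - 6) = -9] LHS = 3·(…); ÷3 both sides. So div: x - 6 = -3.
Step 6. [x - 6 = -3] peel the -6: add 6 from each side, so sub: x = 3.

Answer: x ∈ {3}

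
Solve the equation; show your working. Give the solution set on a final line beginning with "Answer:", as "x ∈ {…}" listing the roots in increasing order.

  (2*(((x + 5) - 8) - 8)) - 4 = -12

Step 1. [(2*(((x + 5) - 8) - 8)) - 4 = -12] -4 is outermost — add 4 both sides, so sub: 2*(((x + 5) - 8) - 8) = -8.
Step 2. [2*(((x + 5) - 8) - 8) = -8] LHS = 2·(…); ÷2 both sides, so div: ((x + 5) - 8) - 8 = -4.
Step 3. [((x + 5) - 8) - 8 = -4] 8 comes off first (add 8). So sub: (x + 5) - 8 = 4.
Step 4. [(x + 5) - 8 = 4] -8 is outermost — add 8 both sides ⇒ sub: x + 5 = 12.
Step 5. [x + 5 = 12] subtract 5: x sits inside (… + 5) ⇒ sub: x = 7.

Answer: x ∈ {7}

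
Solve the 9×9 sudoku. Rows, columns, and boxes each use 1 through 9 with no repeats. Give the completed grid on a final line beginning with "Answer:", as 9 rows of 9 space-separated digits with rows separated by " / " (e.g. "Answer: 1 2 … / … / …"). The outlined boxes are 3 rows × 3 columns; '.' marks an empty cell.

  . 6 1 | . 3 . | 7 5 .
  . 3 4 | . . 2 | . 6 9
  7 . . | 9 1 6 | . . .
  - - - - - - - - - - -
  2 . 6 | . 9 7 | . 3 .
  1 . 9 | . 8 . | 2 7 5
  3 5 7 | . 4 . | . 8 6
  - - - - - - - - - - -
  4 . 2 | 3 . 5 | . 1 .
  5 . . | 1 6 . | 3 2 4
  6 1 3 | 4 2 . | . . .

Step 1. [r2c1∈{8}] nothing but 8 survives at r2c1 ⇒ r2c1=8.
Step 2. [r8c2∈{7,8,9}] in row 8, 7 fits only at r8c2, so r8c2=7.
Step 3. [r4c7∈{1,4}] across box 6, 4 lands solely at r4c7, so r4c7=4.
Step 4. [r3c7∈{8}] r3c7 has the single candidate 8 ⇒ r3c7=8.
Step 5. [r6c7∈{1,9}] across row 6, 9 lands solely at r6c7. So r6c7=9.
Step 6. [r2c5∈{5,7}] col 5 places 5 nowhere but r2c5. So r2c5=5.
Step 7. [r9c9∈{7,8}] across row 9, 7 lands solely at r9c9, so r9c9=7.
Step 8. [r9c6∈{8,9}] 8 has one home in row 9: r9c6. So r9c6=8.
Step 9. [r7c2∈{8,9}] in row 7, 9 fits only at r7c2. So r7c2=9.
Step 10. [r3c9∈{2,3}] 3 has one home in row 3: r3c9 ⇒ r3c9=3.
Step 11. [r1c1∈{9}] only 9 remains possible at r1c1, so r1c1=9.
Step 12. [r7c5∈{7}] nothing but 7 survives at r7c5. So r7c5=7.
Step 13. [r1c9∈{2}] nothing but 2 survives at r1c9, so r1c9=2.
Step 14. [r8c3∈{8}] r8c3's peers cover all but 8, so r8c3=8.
Step 15. [r5c2∈{4}] r5c2 has the single candidate 4, so r5c2=4.
Step 16. [r3c8∈{4}] r3c8 has the single candidate 4 ⇒ r3c8=4.
Step 17. [r4c9∈{1}] only 1 remains possible at r4c9 ⇒ r4c9=1.
Step 18. [r9c8∈{9}] r9c8's peers cover all but 9 ⇒ r9c8=9.
Step 19. [r6c6∈{1}] r6c6 is down to just 1 ⇒ r6c6=1.
Step 20. [r3c2∈{2}] r3c2 has the single candidate 2 ⇒ r3c2=2.
Step 21. [r7c7∈{6}] r7c7's peers cover all but 6, so r7c7=6.
Step 22. [r5c6∈{3}] r5c6 is down to just 3 ⇒ r5c6=3.
Step 23. [r7c9∈{8}] nothing but 8 survives at r7c9, so r7c9=8.
Step 24. [r5c4∈{6}] r5c4 is down to just 6 ⇒ r5c4=6.
Step 25. [r2c7∈{1}] r2c7's peers cover all but 1. So r2c7=1.
Step 26. [r8c6∈{9}] r8c6 is down to just 9. So r8c6=9.
Step 27. [r4c4∈{5}] r4c4 has the single candidate 5 ⇒ r4c4=5.
Step 28. [r3c3∈{5}] nothing but 5 survives at r3c3. So r3c3=5.
Step 29. [r9c7∈{5}] r9c7 has the single candidate 5. So r9c7=5.
Step 30. [r2c4∈{7}] r2c4 is down to just 7. So r2c4=7.
Step 31. [r6c4∈{2}] only 2 remains possible at r6c4. So r6c4=2.
Step 32. [r4c2∈{8}] only 8 remains possible at r4c2, so r4c2=8.
Step 33. [r1c6∈{4}] r1c6 has the single candidate 4, so r1c6=4.
Step 34. [r1c4∈{8}] r1c4 has the single candidate 8, so r1c4=8.

Answer: 9 6 1 8 3 4 7 5 2 / 8 3 4 7 5 2 1 6 9 / 7 2 5 9 1 6 8 4 3 / 2 8 6 5 9 7 4 3 1 / 1 4 9 6 8 3 2 7 5 / 3 5 7 2 4 1 9 8 6 / 4 9 2 3 7 5 6 1 8 / 5 7 8 1 6 9 3 2 4 / 6 1 3 4 2 8 5 9 7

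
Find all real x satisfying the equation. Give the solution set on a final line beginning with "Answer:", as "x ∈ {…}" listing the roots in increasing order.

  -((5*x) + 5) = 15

Step 1. [-((5*x) + 5) = 15] LHS negated; negate both sides ⇒ neg: (5*x) + 5 = -15.
Step 2. [(5*x) + 5 = -15] +5 is outermost — subtract 5 both sides, so sub: 5*x = -20.
Step 3. [5*x = -20] divide by the outer 5, so div: x = -4.

Answer: x ∈ {-4}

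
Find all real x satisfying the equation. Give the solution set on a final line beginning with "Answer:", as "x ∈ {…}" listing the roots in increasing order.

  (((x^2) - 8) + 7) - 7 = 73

Step 1. [(((x^2) - 8) + 7) - 7 = 73] add 7: x sits inside (… - 7). So sub: ((x^2) - 8) + 7 = 80.
Step 2. [((x^2) - 8) + 7 = 80] peel the +7: subtract 7 from each side, so sub: (x^2) - 8 = 73.
Step 3. [(x^2) - 8 = 73] the outer -8 inverts by adding 8 ⇒ sub: x^2 = 81.
Step 4. [x^2 = 81] LHS squared, RHS 81 ≥ 0: apply √ (±) ⇒ sqrt: x = 9 or -9.

Answer: x ∈ {-9, 9}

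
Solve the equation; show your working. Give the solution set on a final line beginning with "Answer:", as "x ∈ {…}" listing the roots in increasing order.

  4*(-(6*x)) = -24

Step 1. [4*(-(6*x)) = -24] 4·(inner) — divide through by 4. So div: -(6*x) = -6.
Step 2. [-(6*x) = -6] flip signs both sides, so neg: 6*x = 6.
Step 3. [6*x = 6] leading coefficient 6: divide by 6. So div: x = 1.

Answer: x ∈ {1}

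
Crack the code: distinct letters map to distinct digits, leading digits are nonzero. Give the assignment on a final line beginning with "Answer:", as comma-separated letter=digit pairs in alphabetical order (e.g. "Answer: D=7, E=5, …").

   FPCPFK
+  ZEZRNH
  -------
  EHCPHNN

Step 1. [col 1: K + H ≡ N (mod 10)] several values work for K in column 1 (K + H ≡ N (mod 10), carry-in 0); try K=3. So K=3.
Step 2. [col 1: K + H ≡ N (mod 10)] several values work for N in column 1 (K + H ≡ N (mod 10), carry-in 0); try N=0. So N=0.
Step 3. [col 1: K + H ≡ N (mod 10)] from column 1 (K=3, N=0, carry-in 0, digits 0,3 already taken and all letters distinct): H must equal 7 ⇒ H=7.
Step 4. [E] E is the leading digit of a 7-digit sum of two 6-digit numbers; the final carry is exactly 1. So E=1.
Step 5. [col 2: F + N ≡ N (mod 10)] column 2: given N=0, carry-in 1, and digits 0,1,3,7 already taken and all letters distinct, F+N≡N (mod 10) forces F=9 ⇒ F=9.
Step 6. [col 3: P + R ≡ H (mod 10)] no forcing yet in column 3 (carry-in 1); R=2 is free and consistent — try it ⇒ R=2.
Step 7. [col 3: P + R ≡ H (mod 10)] in column 3 we have P+R≡H with carry-in 1; given R=2, H=7 and digits 0,1,2,3,7,9 already taken and all letters distinct, that pins P to 4 ⇒ P=4.
Step 8. [col 4: C + Z ≡ P (mod 10)] C=6 is one option consistent with column 4 (C + Z ≡ P (mod 10), carry-in 0) — take it ⇒ C=6.
Step 9. [col 4: C + Z ≡ P (mod 10)] from column 4 (C=6, P=4, carry-in 0, digits 0,1,2,3,4,6,7,9 already taken and all letters distinct): Z must equal 8. So Z=8.

Answer: C=6, E=1, F=9, H=7, K=3, N=0, P=4, R=2, Z=8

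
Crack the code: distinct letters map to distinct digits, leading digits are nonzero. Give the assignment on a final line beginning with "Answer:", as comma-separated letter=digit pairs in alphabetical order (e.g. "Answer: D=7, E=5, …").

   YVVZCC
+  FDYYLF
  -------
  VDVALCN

Step 1. [col 1: C + F ≡ N (mod 10)] N=5 is one option consistent with column 1 (C + F ≡ N (mod 10), carry-in 0) — take it, so N=5.
Step 2. [col 1: C + F ≡ N (mod 10)] no forcing yet in column 1 (carry-in 0); F=8 is free and consistent — try it ⇒ F=8.
Step 3. [col 1: C + F ≡ N (mod 10)] from column 1 (F=8, N=5, carry-in 0, digits 5,8 already taken and all letters distinct): C must equal 7, so C=7.
Step 4. [col 2: C + L ≡ C (mod 10)] column 2 reads C+L+carry(1)=C with C=7; with digits 5,7,8 already taken and all letters distinct, the only value for L is 9. So L=9.
Step 5. [col 3: Z + Y ≡ L (mod 10)] several values work for Y in column 3 (Z + Y ≡ L (mod 10), carry-in 1); try Y=2. So Y=2.
Step 6. [V] V is the leading digit of a 7-digit sum of two 6-digit numbers; the final carry is exactly 1 ⇒ V=1.
Step 7. [col 3: Z + Y ≡ L (mod 10)] from column 3 (Y=2, L=9, carry-in 1, digits 1,2,5,7,8,9 already taken and all letters distinct): Z must equal 6. So Z=6.
Step 8. [col 4: V + Y ≡ A (mod 10)] column 4 reads V+Y+carry(0)=A with V=1, Y=2; with digits 1,2,5,6,7,8,9 already taken and all letters distinct, the only value for A is 3. So A=3.
Step 9. [col 5: V + D ≡ V (mod 10)] from column 5 (V=1, carry-in 0, digits 1,2,3,5,6,7,8,9 already taken and all letters distinct): D must equal 0. So D=0.

Answer: A=3, C=7, D=0, F=8, L=9, N=5, V=1, Y=2, Z=6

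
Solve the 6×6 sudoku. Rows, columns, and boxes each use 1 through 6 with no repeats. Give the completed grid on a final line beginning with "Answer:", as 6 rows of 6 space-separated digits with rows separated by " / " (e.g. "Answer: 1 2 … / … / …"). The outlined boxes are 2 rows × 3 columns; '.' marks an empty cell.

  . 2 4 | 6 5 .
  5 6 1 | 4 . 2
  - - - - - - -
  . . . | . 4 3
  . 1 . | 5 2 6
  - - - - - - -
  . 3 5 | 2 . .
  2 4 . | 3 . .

Step 1. [r5c1∈{1,6}] across col 1, 1 lands solely at r5c1, so r5c1=1.
Step 2. [r6c3∈{6}] r6c3 has the single candidate 6, so r6c3=6.
Step 3. [r1c6∈{1}] nothing but 1 survives at r1c6. So r1c6=1.
Step 4. [r4c1∈{3,4}] in row 4, 4 fits only at r4c1 ⇒ r4c1=4.
Step 5. [r5c6∈{4}] nothing but 4 survives at r5c6 ⇒ r5c6=4.
Step 6. [r3c3∈{2}] r3c3's peers cover all but 2 ⇒ r3c3=2.
Step 7. [r3c4∈{1}] nothing but 1 survives at r3c4, so r3c4=1.
Step 8. [r4c3∈{3}] r4c3's peers cover all but 3 ⇒ r4c3=3.
Step 9. [r6c6∈{5}] r6c6 is down to just 5, so r6c6=5.
Step 10. [r6c5∈{1}] r6c5 has the single candidate 1. So r6c5=1.
Step 11. [r3c2∈{5}] r3c2 has the single candidate 5. So r3c2=5.
Step 12. [r1c1∈{3}] nothing but 3 survives at r1c1 ⇒ r1c1=3.
Step 13. [r3c1∈{6}] r3c1 has the single candidate 6, so r3c1=6.
Step 14. [r2c5∈{3}] r2c5 is down to just 3 ⇒ r2c5=3.
Step 15. [r5c5∈{6}] nothing but 6 survives at r5c5, so r5c5=6.

Answer: 3 2 4 6 5 1 / 5 6 1 4 3 2 / 6 5 2 1 4 3 / 4 1 3 5 2 6 / 1 3 5 2 6 4 / 2 4 6 3 1 5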